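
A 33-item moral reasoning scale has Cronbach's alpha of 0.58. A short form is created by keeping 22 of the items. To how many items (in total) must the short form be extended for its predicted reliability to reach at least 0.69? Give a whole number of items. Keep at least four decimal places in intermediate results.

First, r for the 22-item form: n = 22/33 = 0.6667, so r_22 = 0.6667·0.58/(1 + (0.6667 − 1)·0.58) = 0.4794
Length factor from the short form to reach 0.69: n' = 0.69(1 − 0.4794) / [0.4794(1 − 0.69)] ≈ 2.4171
Items = 2.4171 × 22 ≈ 53.18 → 54

54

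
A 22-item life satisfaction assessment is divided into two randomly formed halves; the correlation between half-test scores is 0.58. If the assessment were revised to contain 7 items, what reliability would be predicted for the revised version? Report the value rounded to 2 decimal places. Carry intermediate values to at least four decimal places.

0.47

First correct the split-half correlation to full-test reliability: r_full = 2 × 0.58 / (1 + 0.58) ≈ 0.7342
Length factor from 22 to 7 items: n = 7/22 = 0.3182
r_new = n·r_full / (1 + (n − 1)·r_full) = 0.2336 / 0.4994 ≈ 0.4678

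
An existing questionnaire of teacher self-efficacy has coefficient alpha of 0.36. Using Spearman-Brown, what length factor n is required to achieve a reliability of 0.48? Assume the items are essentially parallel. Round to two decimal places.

1.64

Invert Spearman-Brown to solve for n:
n = r*(1 − r) / [ r (1 − r*) ]
n = 0.48 × (1 − 0.36) / [ 0.36 × (1 − 0.48) ]
  = 0.3072 / 0.1872 = 1.6410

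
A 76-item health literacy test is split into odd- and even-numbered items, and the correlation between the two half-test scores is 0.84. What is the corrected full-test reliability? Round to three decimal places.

Apply the Spearman-Brown correction with n = 2:
r_full = 2(0.84) / (1 + 0.84)
r_full = 1.6800 / 1.8400 ≈ 0.9130

0.913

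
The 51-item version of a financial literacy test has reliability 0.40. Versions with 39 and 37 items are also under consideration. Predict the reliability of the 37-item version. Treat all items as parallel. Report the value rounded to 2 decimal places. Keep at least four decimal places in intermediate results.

0.33

Only the ratio of lengths matters: n = 37/51 = 0.7255
r_{37} = n·r / (1 + (n − 1)·r) = 0.2902 / 0.8902 ≈ 0.3260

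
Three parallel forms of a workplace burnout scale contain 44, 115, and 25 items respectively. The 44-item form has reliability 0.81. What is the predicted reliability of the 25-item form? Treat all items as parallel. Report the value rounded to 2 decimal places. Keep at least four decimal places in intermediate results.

0.71

The 115-item form is not needed; work directly from the 44-item form with n = 25/44 = 0.5682.
r_{25} = n·r / (1 + (n − 1)·r) = 0.4602 / 0.6502 ≈ 0.7078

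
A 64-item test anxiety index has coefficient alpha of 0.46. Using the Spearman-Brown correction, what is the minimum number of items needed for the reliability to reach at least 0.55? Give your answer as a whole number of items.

n = 0.55 × (1 − 0.46) / [ 0.46 × (1 − 0.55) ]
  = 0.2970 / 0.2070 = 1.4348
Items needed = n × 64 = 1.4348 × 64 ≈ 91.83 → round up to 92

92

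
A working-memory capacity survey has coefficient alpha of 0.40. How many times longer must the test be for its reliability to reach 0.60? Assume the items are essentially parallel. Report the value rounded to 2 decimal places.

n = 0.60(1 − 0.40) / [0.40(1 − 0.60)]
  = 0.3600 / 0.1600 = 2.2500

2.25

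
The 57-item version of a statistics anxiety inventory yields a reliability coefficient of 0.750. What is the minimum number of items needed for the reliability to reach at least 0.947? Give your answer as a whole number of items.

n = 0.947(1 − 0.750) / [0.750(1 − 0.947)]
  = 0.236750 / 0.039750 = 5.9560
So the test needs 5.9560 × 57 ≈ 339.49 items; rounding up, 340.

340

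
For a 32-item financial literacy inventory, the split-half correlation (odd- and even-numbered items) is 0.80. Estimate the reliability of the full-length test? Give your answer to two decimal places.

0.89

r_full = 2r_hh / (1 + r_hh) = 2 × 0.80 / (1 + 0.80)
r_full = 1.6000 / 1.8000 ≈ 0.8889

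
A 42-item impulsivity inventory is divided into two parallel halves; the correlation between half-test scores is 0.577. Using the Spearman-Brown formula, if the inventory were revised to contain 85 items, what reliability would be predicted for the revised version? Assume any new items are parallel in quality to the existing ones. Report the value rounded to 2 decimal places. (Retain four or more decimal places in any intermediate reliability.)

Spearman-Brown correction (n = 2): r_full = 2·0.577/(1 + 0.577) = 0.7318
Length factor from 42 to 85 items: n = 85/42 = 2.0238
r_new = n·r_full / (1 + (n − 1)·r_full) = 1.4810 / 1.7492 ≈ 0.8467

0.85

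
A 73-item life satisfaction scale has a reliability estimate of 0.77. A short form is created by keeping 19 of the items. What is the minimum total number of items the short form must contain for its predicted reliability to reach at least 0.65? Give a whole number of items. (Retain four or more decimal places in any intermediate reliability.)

41

First, r for the 19-item form: n = 19/73 = 0.2603, so r_19 = 0.2603·0.77/(1 + (0.2603 − 1)·0.77) = 0.4657
Then solve for n' with r_old = 0.4657, r_target = 0.65: n' = 0.65(1 − 0.4657)/[0.4657(1 − 0.65)] = 2.1307
Items = 2.1307 × 19 ≈ 40.48 → 41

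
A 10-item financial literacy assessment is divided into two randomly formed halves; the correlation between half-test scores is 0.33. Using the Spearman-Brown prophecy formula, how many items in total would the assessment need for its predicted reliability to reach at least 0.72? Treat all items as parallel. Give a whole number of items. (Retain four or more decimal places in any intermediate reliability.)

r_full = 2(0.33)/(1 + 0.33) = 0.4962
n = r_tgt(1 − r_full) / [r_full(1 − r_tgt)] = 0.72 × 0.5038 / (0.4962 × 0.28) ≈ 2.6108
Required items = 2.6108 × 10 = 26.11, so 27 items.

27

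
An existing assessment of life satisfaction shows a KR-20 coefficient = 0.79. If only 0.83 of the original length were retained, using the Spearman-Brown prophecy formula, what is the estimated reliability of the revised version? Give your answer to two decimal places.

0.76

By Spearman-Brown, r_new = n r / (1 + (n − 1) r).
r_new = 0.83·0.79 / [1 + (0.83 − 1)·0.79]
r_new = 0.6557 / 0.8657 ≈ 0.7574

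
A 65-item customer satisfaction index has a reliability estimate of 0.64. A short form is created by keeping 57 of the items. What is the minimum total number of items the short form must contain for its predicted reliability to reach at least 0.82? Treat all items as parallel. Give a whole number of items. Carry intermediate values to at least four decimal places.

First, r for the 57-item form: n = 57/65 = 0.8769, so r_57 = 0.8769·0.64/(1 + (0.8769 − 1)·0.64) = 0.6092
Length factor from the short form to reach 0.82: n' = 0.82(1 − 0.6092) / [0.6092(1 − 0.82)] ≈ 2.9224
Total items = 2.9224 × 57 = 166.58, rounded up to 167.

167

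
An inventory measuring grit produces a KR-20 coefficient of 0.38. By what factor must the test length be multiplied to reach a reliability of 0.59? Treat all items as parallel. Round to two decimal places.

n = [0.59 × 0.62] / [0.38 × 0.41]
  = 0.3658 / 0.1558 = 2.3479

2.35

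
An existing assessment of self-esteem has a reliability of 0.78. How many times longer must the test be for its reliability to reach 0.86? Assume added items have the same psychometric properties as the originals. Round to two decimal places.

Invert Spearman-Brown to solve for n:
n = r*(1 − r) / [ r (1 − r*) ]
n = [0.86 × 0.22] / [0.78 × 0.14]
n = 0.1892 / 0.1092 ≈ 1.7326

1.73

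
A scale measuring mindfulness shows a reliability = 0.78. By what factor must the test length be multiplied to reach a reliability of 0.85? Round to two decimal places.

1.60

Invert Spearman-Brown to solve for n:
n = r_target (1 − r_old) / [ r_old (1 − r_target) ]
n = [0.85 × 0.22] / [0.78 × 0.15]
n = 0.1870 / 0.1170 ≈ 1.5983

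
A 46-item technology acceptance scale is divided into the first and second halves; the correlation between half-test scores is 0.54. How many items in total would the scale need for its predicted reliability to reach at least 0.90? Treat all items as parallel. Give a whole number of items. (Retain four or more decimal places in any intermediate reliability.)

177

r_full = 2(0.54)/(1 + 0.54) = 0.7013
Solve Spearman-Brown for n: n = 0.90(1 − 0.7013) / [0.7013(1 − 0.90)] = 3.8333
Required items = 3.8333 × 46 = 176.33, so 177 items.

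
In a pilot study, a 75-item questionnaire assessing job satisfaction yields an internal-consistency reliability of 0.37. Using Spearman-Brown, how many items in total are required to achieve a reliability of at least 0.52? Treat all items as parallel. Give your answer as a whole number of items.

Invert Spearman-Brown to solve for n:
n = r_target (1 − r_old) / [ r_old (1 − r_target) ]
n = 0.52(1 − 0.37) / [0.37(1 − 0.52)]
  = 0.3276 / 0.1776 = 1.8446
Items needed = n × 75 = 1.8446 × 75 ≈ 138.34 → round up to 139

139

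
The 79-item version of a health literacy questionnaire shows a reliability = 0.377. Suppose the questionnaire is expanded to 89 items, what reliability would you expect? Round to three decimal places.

0.405

The new length is 89/79 = 1.1266 times the old.
By Spearman-Brown, r_new = n r / (1 + (n − 1) r).
r_new = 1.1266·0.377 / [1 + (1.1266 − 1)·0.377]
r_new = 0.4247 / 1.0477 ≈ 0.4054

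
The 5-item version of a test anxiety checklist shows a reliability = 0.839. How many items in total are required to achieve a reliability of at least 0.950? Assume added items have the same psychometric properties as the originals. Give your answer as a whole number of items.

Invert Spearman-Brown to solve for n:
n = r_target (1 − r_old) / [ r_old (1 − r_target) ]
n = 0.950(1 − 0.839) / [0.839(1 − 0.950)]
n = 0.152950 / 0.041950 ≈ 3.6460
Items needed = n × 5 = 3.6460 × 5 ≈ 18.23 → round up to 19

19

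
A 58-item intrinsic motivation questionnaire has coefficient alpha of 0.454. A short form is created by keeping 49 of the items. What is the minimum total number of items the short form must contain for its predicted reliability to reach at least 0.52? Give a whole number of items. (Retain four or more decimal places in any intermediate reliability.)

76

First, r for the 49-item form: n = 49/58 = 0.8448, so r_49 = 0.8448·0.454/(1 + (0.8448 − 1)·0.454) = 0.4126
Then solve for n' with r_old = 0.4126, r_target = 0.52: n' = 0.52(1 − 0.4126)/[0.4126(1 − 0.52)] = 1.5423
Total items = 1.5423 × 49 = 75.57, rounded up to 76.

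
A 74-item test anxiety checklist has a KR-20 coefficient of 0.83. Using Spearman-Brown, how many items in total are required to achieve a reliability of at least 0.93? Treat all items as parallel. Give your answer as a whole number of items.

n = 0.93(1 − 0.83) / [0.83(1 − 0.93)]
n = 0.1581 / 0.0581 ≈ 2.7212
So the test needs 2.7212 × 74 ≈ 201.37 items; rounding up, 202.

202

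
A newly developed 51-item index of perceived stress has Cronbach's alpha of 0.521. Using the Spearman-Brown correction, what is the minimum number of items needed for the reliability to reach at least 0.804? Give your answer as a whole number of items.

Rearranging the Spearman-Brown formula for n,
n = r*(1 − r) / [ r (1 − r*) ]
n = [0.804 × 0.479] / [0.521 × 0.196]
  = 0.385116 / 0.102116 = 3.7714
3.7714 × 51 = 192.34 → 193 items

193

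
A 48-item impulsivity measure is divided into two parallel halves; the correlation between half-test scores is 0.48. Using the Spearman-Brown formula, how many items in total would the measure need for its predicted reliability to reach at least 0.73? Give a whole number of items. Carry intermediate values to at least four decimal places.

r_full = 2(0.48)/(1 + 0.48) = 0.6486
Solve Spearman-Brown for n: n = 0.73(1 − 0.6486) / [0.6486(1 − 0.73)] = 1.4648
Items = 1.4648 × 48 ≈ 70.31 → 71

71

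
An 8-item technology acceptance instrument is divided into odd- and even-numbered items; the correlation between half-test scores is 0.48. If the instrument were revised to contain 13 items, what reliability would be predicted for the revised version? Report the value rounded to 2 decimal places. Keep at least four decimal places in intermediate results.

Full-test reliability from the split-half r: r_full = 2(0.48)/(1 + 0.48) = 0.6486
Length factor from 8 to 13 items: n = 13/8 = 1.6250
r_new = n·r_full / (1 + (n − 1)·r_full) = 1.0540 / 1.4054 ≈ 0.7500

0.75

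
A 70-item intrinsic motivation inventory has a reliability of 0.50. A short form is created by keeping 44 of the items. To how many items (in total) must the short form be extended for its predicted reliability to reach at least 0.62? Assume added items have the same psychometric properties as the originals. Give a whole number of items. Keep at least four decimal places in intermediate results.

Short-form reliability: n = 44/70 = 0.6286; r_44 = n·r/(1+(n−1)r) ≈ 0.3860
Then solve for n' with r_old = 0.3860, r_target = 0.62: n' = 0.62(1 − 0.3860)/[0.3860(1 − 0.62)] = 2.5953
Total items = 2.5953 × 44 = 114.19, rounded up to 115.

115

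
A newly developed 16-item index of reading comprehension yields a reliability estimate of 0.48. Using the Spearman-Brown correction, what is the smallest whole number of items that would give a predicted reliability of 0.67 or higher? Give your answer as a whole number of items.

Spearman-Brown solved for the length factor n:
n = r*(1 − r) / [ r (1 − r*) ]
n = 0.67 × (1 − 0.48) / [ 0.48 × (1 − 0.67) ]
  = 0.3484 / 0.1584 = 2.1995
2.1995 × 16 = 35.19 → 36 items

36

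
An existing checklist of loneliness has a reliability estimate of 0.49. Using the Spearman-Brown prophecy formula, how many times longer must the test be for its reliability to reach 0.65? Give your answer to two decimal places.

n = 0.65 × (1 − 0.49) / [ 0.49 × (1 − 0.65) ]
  = 0.3315 / 0.1715 = 1.9329

1.93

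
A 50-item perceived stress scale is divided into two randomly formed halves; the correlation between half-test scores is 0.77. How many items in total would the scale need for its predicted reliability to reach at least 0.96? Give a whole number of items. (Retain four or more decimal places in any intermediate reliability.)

180

r_full = 2(0.77)/(1 + 0.77) = 0.8701
n = r_tgt(1 − r_full) / [r_full(1 − r_tgt)] = 0.96 × 0.1299 / (0.8701 × 0.04) ≈ 3.5830
Items = 3.5830 × 50 ≈ 179.15 → 180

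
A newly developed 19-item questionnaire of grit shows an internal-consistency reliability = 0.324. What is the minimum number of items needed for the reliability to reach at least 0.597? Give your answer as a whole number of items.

n = [0.597 × 0.676] / [0.324 × 0.403]
  = 0.403572 / 0.130572 = 3.0908
So the test needs 3.0908 × 19 ≈ 58.73 items; rounding up, 59.

59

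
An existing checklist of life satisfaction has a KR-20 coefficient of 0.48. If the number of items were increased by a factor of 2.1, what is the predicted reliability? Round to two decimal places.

0.66

Spearman-Brown: r_new = n·r / (1 + (n − 1)·r)
r_new = 2.1·0.48 / [1 + (2.1 − 1)·0.48]
r_new = 1.0080 / 1.5280 ≈ 0.6597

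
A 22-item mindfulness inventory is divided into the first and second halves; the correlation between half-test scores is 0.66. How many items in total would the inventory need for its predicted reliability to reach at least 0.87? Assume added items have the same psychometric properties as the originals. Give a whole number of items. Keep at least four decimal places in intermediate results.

38

r_full = 2(0.66)/(1 + 0.66) = 0.7952
Solve Spearman-Brown for n: n = 0.87(1 − 0.7952) / [0.7952(1 − 0.87)] = 1.7236
Required items = 1.7236 × 22 = 37.92, so 38 items.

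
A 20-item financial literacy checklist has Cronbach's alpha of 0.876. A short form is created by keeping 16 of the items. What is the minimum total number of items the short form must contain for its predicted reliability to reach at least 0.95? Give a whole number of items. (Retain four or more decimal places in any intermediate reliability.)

54

Short-form reliability: n = 16/20 = 0.8000; r_16 = n·r/(1+(n−1)r) ≈ 0.8497
Length factor from the short form to reach 0.95: n' = 0.95(1 − 0.8497) / [0.8497(1 − 0.95)] ≈ 3.3608
Items = 3.3608 × 16 ≈ 53.77 → 54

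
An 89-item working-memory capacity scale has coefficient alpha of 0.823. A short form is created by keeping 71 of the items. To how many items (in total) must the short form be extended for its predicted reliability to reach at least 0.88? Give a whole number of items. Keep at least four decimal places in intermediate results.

141

First, r for the 71-item form: n = 71/89 = 0.7978, so r_71 = 0.7978·0.823/(1 + (0.7978 − 1)·0.823) = 0.7877
Length factor from the short form to reach 0.88: n' = 0.88(1 − 0.7877) / [0.7877(1 − 0.88)] ≈ 1.9765
Total items = 1.9765 × 71 = 140.33, rounded up to 141.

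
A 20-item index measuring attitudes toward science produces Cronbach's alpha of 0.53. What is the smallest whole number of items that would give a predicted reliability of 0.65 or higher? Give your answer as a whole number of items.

Spearman-Brown solved for the length factor n:
n = r*(1 − r) / [ r (1 − r*) ]
n = [0.65 × 0.47] / [0.53 × 0.35]
  = 0.3055 / 0.1855 = 1.6469
So the test needs 1.6469 × 20 ≈ 32.94 items; rounding up, 33.

33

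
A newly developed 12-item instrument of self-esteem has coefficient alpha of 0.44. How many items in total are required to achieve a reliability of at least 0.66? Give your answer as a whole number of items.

Invert Spearman-Brown to solve for n:
n = r*(1 − r) / [ r (1 − r*) ]
n = 0.66(1 − 0.44) / [0.44(1 − 0.66)]
n = 0.3696 / 0.1496 ≈ 2.4706
2.4706 × 12 = 29.65 → 30 items

30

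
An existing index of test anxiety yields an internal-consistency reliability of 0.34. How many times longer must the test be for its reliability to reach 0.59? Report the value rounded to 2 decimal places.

2.79

n = 0.59 × (1 − 0.34) / [ 0.34 × (1 − 0.59) ]
n = 0.3894 / 0.1394 ≈ 2.7934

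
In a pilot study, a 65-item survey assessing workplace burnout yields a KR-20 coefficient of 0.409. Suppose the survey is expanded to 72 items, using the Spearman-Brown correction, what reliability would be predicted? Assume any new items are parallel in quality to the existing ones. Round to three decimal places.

0.434

n = 72/65 = 1.1077
r_new = (1.1077 × 0.409) / (1 + (1.1077 − 1) × 0.409)
     = 0.4530 / 1.0440 = 0.4339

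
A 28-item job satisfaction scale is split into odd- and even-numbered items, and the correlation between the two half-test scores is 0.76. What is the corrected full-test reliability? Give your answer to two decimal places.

0.86

Apply the Spearman-Brown correction with n = 2:
r_full = 2r_hh / (1 + r_hh) = 2 × 0.76 / (1 + 0.76)
r_full = 1.5200 / 1.7600 ≈ 0.8636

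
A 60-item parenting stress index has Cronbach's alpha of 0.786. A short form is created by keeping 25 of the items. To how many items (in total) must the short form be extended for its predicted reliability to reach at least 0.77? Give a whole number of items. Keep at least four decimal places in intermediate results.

55

First, r for the 25-item form: n = 25/60 = 0.4167, so r_25 = 0.4167·0.786/(1 + (0.4167 − 1)·0.786) = 0.6048
Length factor from the short form to reach 0.77: n' = 0.77(1 − 0.6048) / [0.6048(1 − 0.77)] ≈ 2.1876
Total items = 2.1876 × 25 = 54.69, rounded up to 55.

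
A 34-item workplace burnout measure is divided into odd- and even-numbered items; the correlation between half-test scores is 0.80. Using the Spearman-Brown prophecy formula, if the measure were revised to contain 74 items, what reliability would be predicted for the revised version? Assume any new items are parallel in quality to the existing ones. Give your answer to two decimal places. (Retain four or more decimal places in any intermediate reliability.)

0.95

First correct the split-half correlation to full-test reliability: r_full = 2 × 0.80 / (1 + 0.80) ≈ 0.8889
Length factor from 34 to 74 items: n = 74/34 = 2.1765
r_new = n·r_full / (1 + (n − 1)·r_full) = 1.9347 / 2.0458 ≈ 0.9457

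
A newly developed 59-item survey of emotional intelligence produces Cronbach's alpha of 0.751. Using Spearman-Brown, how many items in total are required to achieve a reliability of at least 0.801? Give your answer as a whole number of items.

79

n = 0.801 × (1 − 0.751) / [ 0.751 × (1 − 0.801) ]
  = 0.199449 / 0.149449 = 1.3346
1.3346 × 59 = 78.74 → 79 items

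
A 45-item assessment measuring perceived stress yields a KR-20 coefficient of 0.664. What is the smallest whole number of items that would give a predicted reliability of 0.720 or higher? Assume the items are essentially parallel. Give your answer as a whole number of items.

Rearranging the Spearman-Brown formula for n,
n = r*(1 − r) / [ r (1 − r*) ]
n = [0.720 × 0.336] / [0.664 × 0.280]
  = 0.241920 / 0.185920 = 1.3012
So the test needs 1.3012 × 45 ≈ 58.55 items; rounding up, 59.

59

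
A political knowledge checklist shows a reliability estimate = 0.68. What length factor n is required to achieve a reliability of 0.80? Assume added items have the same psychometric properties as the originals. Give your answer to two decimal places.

n = 0.80 × (1 − 0.68) / [ 0.68 × (1 − 0.80) ]
  = 0.2560 / 0.1360 = 1.8824

1.88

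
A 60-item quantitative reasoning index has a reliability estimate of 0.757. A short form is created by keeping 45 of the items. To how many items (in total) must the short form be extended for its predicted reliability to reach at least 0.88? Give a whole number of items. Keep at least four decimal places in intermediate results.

First, r for the 45-item form: n = 45/60 = 0.7500, so r_45 = 0.7500·0.757/(1 + (0.7500 − 1)·0.757) = 0.7003
Then solve for n' with r_old = 0.7003, r_target = 0.88: n' = 0.88(1 − 0.7003)/[0.7003(1 − 0.88)] = 3.1384
Total items = 3.1384 × 45 = 141.23, rounded up to 142.

142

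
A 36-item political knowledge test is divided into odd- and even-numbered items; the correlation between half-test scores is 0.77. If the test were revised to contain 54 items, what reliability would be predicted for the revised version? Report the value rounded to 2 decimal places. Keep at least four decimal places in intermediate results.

Spearman-Brown correction (n = 2): r_full = 2·0.77/(1 + 0.77) = 0.8701
Then adjust to 54 items: n = 54/36 = 1.5000
r_new = n·r_full / (1 + (n − 1)·r_full) = 1.3052 / 1.4350 ≈ 0.9095

0.91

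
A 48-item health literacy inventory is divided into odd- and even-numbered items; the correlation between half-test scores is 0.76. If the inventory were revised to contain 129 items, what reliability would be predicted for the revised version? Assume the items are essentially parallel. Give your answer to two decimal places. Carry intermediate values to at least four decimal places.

0.94

Full-test reliability from the split-half r: r_full = 2(0.76)/(1 + 0.76) = 0.8636
Length factor from 48 to 129 items: n = 129/48 = 2.6875
r_new = n·r_full / (1 + (n − 1)·r_full) = 2.3209 / 2.4573 ≈ 0.9445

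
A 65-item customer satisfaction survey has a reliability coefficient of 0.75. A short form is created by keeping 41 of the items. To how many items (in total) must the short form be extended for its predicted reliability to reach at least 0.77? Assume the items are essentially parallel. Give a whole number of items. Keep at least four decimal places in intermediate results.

73

First, r for the 41-item form: n = 41/65 = 0.6308, so r_41 = 0.6308·0.75/(1 + (0.6308 − 1)·0.75) = 0.6543
Then solve for n' with r_old = 0.6543, r_target = 0.77: n' = 0.77(1 − 0.6543)/[0.6543(1 − 0.77)] = 1.7688
Total items = 1.7688 × 41 = 72.52, rounded up to 73.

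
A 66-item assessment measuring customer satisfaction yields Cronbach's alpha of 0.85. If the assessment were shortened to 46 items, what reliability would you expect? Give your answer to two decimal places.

0.80

The new length is 46/66 = 0.697 times the old.
Spearman-Brown: r_new = n·r / (1 + (n − 1)·r)
r_new = 0.697·0.85 / [1 + (0.697 − 1)·0.85]
r_new = 0.5924 / 0.7424 ≈ 0.7980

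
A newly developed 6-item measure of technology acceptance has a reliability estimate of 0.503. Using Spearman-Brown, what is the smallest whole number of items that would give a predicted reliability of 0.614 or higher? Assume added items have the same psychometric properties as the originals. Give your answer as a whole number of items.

Rearranging the Spearman-Brown formula for n,
n = r_target (1 − r_old) / [ r_old (1 − r_target) ]
n = [0.614 × 0.497] / [0.503 × 0.386]
  = 0.305158 / 0.194158 = 1.5717
Items needed = n × 6 = 1.5717 × 6 ≈ 9.43 → round up to 10

10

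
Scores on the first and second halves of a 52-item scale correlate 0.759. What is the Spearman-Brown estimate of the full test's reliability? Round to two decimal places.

0.86

Each half is half the length of the full test, so the full test is n = 2 times a half.
r_full = 2(0.759) / (1 + 0.759)
       = 1.5180 / 1.7590 = 0.8630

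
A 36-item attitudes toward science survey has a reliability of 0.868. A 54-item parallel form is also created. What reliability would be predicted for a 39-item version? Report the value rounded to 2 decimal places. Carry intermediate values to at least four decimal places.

0.88

Only the ratio of lengths matters: n = 39/36 = 1.0833
r_{39} = n·r / (1 + (n − 1)·r) = 0.9403 / 1.0723 ≈ 0.8769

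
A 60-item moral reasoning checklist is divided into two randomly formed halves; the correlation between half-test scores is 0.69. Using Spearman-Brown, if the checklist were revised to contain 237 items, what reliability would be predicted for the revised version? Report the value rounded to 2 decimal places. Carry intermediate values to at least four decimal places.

First correct the split-half correlation to full-test reliability: r_full = 2 × 0.69 / (1 + 0.69) ≈ 0.8166
Then adjust to 237 items: n = 237/60 = 3.9500
r_new = n·r_full / (1 + (n − 1)·r_full) = 3.2256 / 3.4090 ≈ 0.9462

0.95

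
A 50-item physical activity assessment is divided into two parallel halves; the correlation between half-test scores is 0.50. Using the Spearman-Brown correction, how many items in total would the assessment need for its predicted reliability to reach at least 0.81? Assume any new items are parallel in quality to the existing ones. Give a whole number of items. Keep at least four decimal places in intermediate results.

Corrected full-test reliability: r_full = 2 × 0.50 / (1 + 0.50) ≈ 0.6667
n = r_tgt(1 − r_full) / [r_full(1 − r_tgt)] = 0.81 × 0.3333 / (0.6667 × 0.19) ≈ 2.1313
Items = 2.1313 × 50 ≈ 106.56 → 107

107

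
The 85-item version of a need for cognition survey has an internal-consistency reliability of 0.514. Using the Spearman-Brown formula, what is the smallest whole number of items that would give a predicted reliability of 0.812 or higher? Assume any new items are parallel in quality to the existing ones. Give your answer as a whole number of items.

n = [0.812 × 0.486] / [0.514 × 0.188]
  = 0.394632 / 0.096632 = 4.0839
Items needed = n × 85 = 4.0839 × 85 ≈ 347.13 → round up to 348

348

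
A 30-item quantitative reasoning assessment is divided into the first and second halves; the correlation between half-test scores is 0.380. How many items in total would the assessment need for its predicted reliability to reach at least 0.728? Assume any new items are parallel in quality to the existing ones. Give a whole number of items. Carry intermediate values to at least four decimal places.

66

Corrected full-test reliability: r_full = 2 × 0.380 / (1 + 0.380) ≈ 0.5507
n = r_tgt(1 − r_full) / [r_full(1 − r_tgt)] = 0.728 × 0.4493 / (0.5507 × 0.272) ≈ 2.1837
Required items = 2.1837 × 30 = 65.51, so 66 items.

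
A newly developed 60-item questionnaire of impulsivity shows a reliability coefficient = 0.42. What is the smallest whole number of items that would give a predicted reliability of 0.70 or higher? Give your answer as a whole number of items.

194

Spearman-Brown solved for the length factor n:
n = r_target (1 − r_old) / [ r_old (1 − r_target) ]
n = [0.70 × 0.58] / [0.42 × 0.30]
  = 0.4060 / 0.1260 = 3.2222
3.2222 × 60 = 193.33 → 194 items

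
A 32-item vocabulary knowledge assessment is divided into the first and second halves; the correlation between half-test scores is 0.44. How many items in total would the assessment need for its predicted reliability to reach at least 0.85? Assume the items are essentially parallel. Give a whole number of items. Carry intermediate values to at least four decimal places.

Corrected full-test reliability: r_full = 2 × 0.44 / (1 + 0.44) ≈ 0.6111
n = r_tgt(1 − r_full) / [r_full(1 − r_tgt)] = 0.85 × 0.3889 / (0.6111 × 0.15) ≈ 3.6062
Required items = 3.6062 × 32 = 115.40, so 116 items.

116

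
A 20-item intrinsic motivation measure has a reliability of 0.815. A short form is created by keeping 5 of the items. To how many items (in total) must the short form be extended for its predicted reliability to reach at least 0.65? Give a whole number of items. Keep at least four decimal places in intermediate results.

First, r for the 5-item form: n = 5/20 = 0.2500, so r_5 = 0.2500·0.815/(1 + (0.2500 − 1)·0.815) = 0.5241
Then solve for n' with r_old = 0.5241, r_target = 0.65: n' = 0.65(1 − 0.5241)/[0.5241(1 − 0.65)] = 1.6863
Items = 1.6863 × 5 ≈ 8.43 → 9

9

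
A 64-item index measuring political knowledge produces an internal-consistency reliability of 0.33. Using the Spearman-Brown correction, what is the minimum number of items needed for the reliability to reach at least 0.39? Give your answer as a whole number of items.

84

n = 0.39 × (1 − 0.33) / [ 0.33 × (1 − 0.39) ]
  = 0.2613 / 0.2013 = 1.2981
1.2981 × 64 = 83.08 → 84 items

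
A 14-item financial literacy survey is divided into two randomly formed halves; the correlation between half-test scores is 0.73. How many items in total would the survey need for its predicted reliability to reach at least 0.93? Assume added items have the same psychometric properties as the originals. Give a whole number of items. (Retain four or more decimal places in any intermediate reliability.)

Corrected full-test reliability: r_full = 2 × 0.73 / (1 + 0.73) ≈ 0.8439
Solve Spearman-Brown for n: n = 0.93(1 − 0.8439) / [0.8439(1 − 0.93)] = 2.4575
Required items = 2.4575 × 14 = 34.41, so 35 items.

35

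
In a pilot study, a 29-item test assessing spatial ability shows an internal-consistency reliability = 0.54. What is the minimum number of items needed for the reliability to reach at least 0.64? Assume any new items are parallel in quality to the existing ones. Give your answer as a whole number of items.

44

Spearman-Brown solved for the length factor n:
n = r*(1 − r) / [ r (1 − r*) ]
n = 0.64 × (1 − 0.54) / [ 0.54 × (1 − 0.64) ]
  = 0.2944 / 0.1944 = 1.5144
Items needed = n × 29 = 1.5144 × 29 ≈ 43.92 → round up to 44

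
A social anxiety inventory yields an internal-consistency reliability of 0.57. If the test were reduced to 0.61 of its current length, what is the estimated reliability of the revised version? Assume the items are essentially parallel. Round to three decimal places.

0.447

r_new = 0.61·0.57 / [1 + (0.61 − 1)·0.57]
     = 0.3477 / 0.7777 = 0.4471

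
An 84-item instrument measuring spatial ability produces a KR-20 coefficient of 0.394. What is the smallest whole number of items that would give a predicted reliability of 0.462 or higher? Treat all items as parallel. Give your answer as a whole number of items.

n = [0.462 × 0.606] / [0.394 × 0.538]
n = 0.279972 / 0.211972 ≈ 1.3208
Items needed = n × 84 = 1.3208 × 84 ≈ 110.95 → round up to 111

111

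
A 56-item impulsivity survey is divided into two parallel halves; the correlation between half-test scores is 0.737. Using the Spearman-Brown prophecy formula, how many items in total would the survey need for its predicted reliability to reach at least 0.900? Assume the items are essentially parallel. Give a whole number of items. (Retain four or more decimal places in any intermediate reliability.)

90

r_full = 2(0.737)/(1 + 0.737) = 0.8486
Solve Spearman-Brown for n: n = 0.900(1 − 0.8486) / [0.8486(1 − 0.900)] = 1.6057
Required items = 1.6057 × 56 = 89.92, so 90 items.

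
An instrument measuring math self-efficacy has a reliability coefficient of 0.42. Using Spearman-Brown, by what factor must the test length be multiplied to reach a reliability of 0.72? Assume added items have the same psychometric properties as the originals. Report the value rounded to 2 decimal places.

3.55

n = 0.72(1 − 0.42) / [0.42(1 − 0.72)]
  = 0.4176 / 0.1176 = 3.5510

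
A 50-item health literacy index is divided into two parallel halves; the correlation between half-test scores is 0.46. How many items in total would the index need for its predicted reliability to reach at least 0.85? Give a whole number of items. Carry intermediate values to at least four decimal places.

r_full = 2(0.46)/(1 + 0.46) = 0.6301
n = r_tgt(1 − r_full) / [r_full(1 − r_tgt)] = 0.85 × 0.3699 / (0.6301 × 0.15) ≈ 3.3266
Items = 3.3266 × 50 ≈ 166.33 → 167

167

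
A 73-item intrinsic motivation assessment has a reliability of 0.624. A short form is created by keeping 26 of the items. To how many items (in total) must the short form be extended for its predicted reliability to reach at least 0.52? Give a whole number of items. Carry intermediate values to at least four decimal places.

48

Short-form reliability: n = 26/73 = 0.3562; r_26 = n·r/(1+(n−1)r) ≈ 0.3715
Length factor from the short form to reach 0.52: n' = 0.52(1 − 0.3715) / [0.3715(1 − 0.52)] ≈ 1.8328
Total items = 1.8328 × 26 = 47.65, rounded up to 48.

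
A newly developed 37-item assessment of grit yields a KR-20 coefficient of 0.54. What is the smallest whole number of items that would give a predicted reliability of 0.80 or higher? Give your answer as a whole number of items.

127

Rearranging the Spearman-Brown formula for n,
n = r_target (1 − r_old) / [ r_old (1 − r_target) ]
n = [0.80 × 0.46] / [0.54 × 0.20]
n = 0.3680 / 0.1080 ≈ 3.4074
Items needed = n × 37 = 3.4074 × 37 ≈ 126.07 → round up to 127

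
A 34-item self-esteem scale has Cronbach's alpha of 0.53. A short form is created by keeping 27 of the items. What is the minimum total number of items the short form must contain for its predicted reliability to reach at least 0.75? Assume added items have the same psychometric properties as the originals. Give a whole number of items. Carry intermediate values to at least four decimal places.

91

First, r for the 27-item form: n = 27/34 = 0.7941, so r_27 = 0.7941·0.53/(1 + (0.7941 − 1)·0.53) = 0.4724
Then solve for n' with r_old = 0.4724, r_target = 0.75: n' = 0.75(1 − 0.4724)/[0.4724(1 − 0.75)] = 3.3506
Total items = 3.3506 × 27 = 90.47, rounded up to 91.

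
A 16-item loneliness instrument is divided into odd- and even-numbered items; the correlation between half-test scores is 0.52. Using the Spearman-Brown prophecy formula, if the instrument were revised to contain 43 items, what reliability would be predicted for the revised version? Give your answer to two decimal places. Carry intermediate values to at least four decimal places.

First correct the split-half correlation to full-test reliability: r_full = 2 × 0.52 / (1 + 0.52) ≈ 0.6842
Length factor from 16 to 43 items: n = 43/16 = 2.6875
r_new = n·r_full / (1 + (n − 1)·r_full) = 1.8388 / 2.1546 ≈ 0.8534

0.85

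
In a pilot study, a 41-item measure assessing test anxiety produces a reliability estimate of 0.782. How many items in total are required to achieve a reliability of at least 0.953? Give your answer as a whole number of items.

232

n = [0.953 × 0.218] / [0.782 × 0.047]
  = 0.207754 / 0.036754 = 5.6526
Items needed = n × 41 = 5.6526 × 41 ≈ 231.76 → round up to 232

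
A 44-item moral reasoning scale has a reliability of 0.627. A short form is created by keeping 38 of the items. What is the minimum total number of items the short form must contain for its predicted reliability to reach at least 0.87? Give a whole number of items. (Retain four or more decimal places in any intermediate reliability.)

176

Short-form reliability: n = 38/44 = 0.8636; r_38 = n·r/(1+(n−1)r) ≈ 0.5921
Length factor from the short form to reach 0.87: n' = 0.87(1 − 0.5921) / [0.5921(1 − 0.87)] ≈ 4.6104
Total items = 4.6104 × 38 = 175.20, rounded up to 176.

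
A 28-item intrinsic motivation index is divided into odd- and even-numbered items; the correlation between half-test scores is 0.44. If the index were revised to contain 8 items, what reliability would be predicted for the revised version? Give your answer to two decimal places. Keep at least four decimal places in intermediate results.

0.31

First correct the split-half correlation to full-test reliability: r_full = 2 × 0.44 / (1 + 0.44) ≈ 0.6111
Length factor from 28 to 8 items: n = 8/28 = 0.2857
r_new = n·r_full / (1 + (n − 1)·r_full) = 0.1746 / 0.5635 ≈ 0.3098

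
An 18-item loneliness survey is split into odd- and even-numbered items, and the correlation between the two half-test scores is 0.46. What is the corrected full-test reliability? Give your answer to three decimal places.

0.630

The full test is twice the length of either half (n = 2).
r_full = 2(0.46) / (1 + 0.46)
r_full = 0.9200 / 1.4600 ≈ 0.6301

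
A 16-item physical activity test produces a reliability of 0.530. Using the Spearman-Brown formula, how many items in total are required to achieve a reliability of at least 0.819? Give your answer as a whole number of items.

65

n = 0.819 × (1 − 0.530) / [ 0.530 × (1 − 0.819) ]
n = 0.384930 / 0.095930 ≈ 4.0126
4.0126 × 16 = 64.20 → 65 items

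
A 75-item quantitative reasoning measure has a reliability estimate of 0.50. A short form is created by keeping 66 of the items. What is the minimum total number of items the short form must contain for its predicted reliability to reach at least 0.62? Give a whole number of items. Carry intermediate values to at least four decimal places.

First, r for the 66-item form: n = 66/75 = 0.8800, so r_66 = 0.8800·0.50/(1 + (0.8800 − 1)·0.50) = 0.4681
Length factor from the short form to reach 0.62: n' = 0.62(1 − 0.4681) / [0.4681(1 − 0.62)] ≈ 1.8540
Items = 1.8540 × 66 ≈ 122.36 → 123

123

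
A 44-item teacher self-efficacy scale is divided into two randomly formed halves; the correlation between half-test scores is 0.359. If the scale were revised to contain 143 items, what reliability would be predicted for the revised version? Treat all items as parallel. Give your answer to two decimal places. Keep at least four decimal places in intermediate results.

0.78

Full-test reliability from the split-half r: r_full = 2(0.359)/(1 + 0.359) = 0.5283
Length factor from 44 to 143 items: n = 143/44 = 3.2500
r_new = n·r_full / (1 + (n − 1)·r_full) = 1.7170 / 2.1887 ≈ 0.7845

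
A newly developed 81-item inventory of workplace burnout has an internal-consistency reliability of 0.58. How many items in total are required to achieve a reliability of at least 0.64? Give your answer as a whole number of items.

105

n = 0.64(1 − 0.58) / [0.58(1 − 0.64)]
n = 0.2688 / 0.2088 ≈ 1.2874
So the test needs 1.2874 × 81 ≈ 104.28 items; rounding up, 105.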